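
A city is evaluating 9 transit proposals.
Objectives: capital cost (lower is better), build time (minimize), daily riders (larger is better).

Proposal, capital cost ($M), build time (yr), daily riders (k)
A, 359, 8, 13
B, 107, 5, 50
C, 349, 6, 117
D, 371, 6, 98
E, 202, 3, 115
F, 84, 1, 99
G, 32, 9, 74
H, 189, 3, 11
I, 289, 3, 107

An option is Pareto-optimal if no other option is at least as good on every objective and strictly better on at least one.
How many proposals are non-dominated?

A: dominated by B (capital cost 107≤359, build time 5≤8, daily riders 50≥13).
B: dominated by F (capital cost 84≤107, build time 1≤5, daily riders 99≥50).
C: not dominated (best daily riders).
D: dominated by C (capital cost 349≤371, build time 6≤6, daily riders 117≥98).
E: not dominated.
F: not dominated (best build time).
G: not dominated (best capital cost).
H: dominated by F (capital cost 84≤189, build time 1≤3, daily riders 99≥11).
I: dominated by E (capital cost 202≤289, build time 3≤3, daily riders 115≥107).
Pareto-optimal: C, E, F, G → 4.

4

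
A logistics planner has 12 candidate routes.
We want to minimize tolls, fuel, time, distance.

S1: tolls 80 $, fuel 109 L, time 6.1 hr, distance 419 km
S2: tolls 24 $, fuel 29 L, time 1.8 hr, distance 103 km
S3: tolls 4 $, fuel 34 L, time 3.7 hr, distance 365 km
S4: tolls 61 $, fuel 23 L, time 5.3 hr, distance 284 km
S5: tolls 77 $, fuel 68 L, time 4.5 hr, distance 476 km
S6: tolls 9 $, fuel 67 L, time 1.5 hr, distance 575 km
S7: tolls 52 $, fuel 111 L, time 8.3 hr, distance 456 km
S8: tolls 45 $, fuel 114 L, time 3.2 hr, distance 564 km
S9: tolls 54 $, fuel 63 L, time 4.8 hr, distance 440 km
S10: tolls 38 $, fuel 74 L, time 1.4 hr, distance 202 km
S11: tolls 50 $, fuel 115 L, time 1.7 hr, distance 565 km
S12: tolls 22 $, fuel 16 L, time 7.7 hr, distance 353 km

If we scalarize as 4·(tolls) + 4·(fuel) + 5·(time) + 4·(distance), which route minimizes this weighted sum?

S1: 4·80 + 4·109 + 5·6.1 + 4·419 = 2462.5
S2: 4·24 + 4·29 + 5·1.8 + 4·103 = 633.0
S3: 4·4 + 4·34 + 5·3.7 + 4·365 = 1630.5
S4: 4·61 + 4·23 + 5·5.3 + 4·284 = 1498.5
S5: 4·77 + 4·68 + 5·4.5 + 4·476 = 2506.5
S6: 4·9 + 4·67 + 5·1.5 + 4·575 = 2611.5
S7: 4·52 + 4·111 + 5·8.3 + 4·456 = 2517.5
S8: 4·45 + 4·114 + 5·3.2 + 4·564 = 2908.0
S9: 4·54 + 4·63 + 5·4.8 + 4·440 = 2252.0
S10: 4·38 + 4·74 + 5·1.4 + 4·202 = 1263.0
S11: 4·50 + 4·115 + 5·1.7 + 4·565 = 2928.5
S12: 4·22 + 4·16 + 5·7.7 + 4·353 = 1602.5
Lowest: S2 at 633.0.

S2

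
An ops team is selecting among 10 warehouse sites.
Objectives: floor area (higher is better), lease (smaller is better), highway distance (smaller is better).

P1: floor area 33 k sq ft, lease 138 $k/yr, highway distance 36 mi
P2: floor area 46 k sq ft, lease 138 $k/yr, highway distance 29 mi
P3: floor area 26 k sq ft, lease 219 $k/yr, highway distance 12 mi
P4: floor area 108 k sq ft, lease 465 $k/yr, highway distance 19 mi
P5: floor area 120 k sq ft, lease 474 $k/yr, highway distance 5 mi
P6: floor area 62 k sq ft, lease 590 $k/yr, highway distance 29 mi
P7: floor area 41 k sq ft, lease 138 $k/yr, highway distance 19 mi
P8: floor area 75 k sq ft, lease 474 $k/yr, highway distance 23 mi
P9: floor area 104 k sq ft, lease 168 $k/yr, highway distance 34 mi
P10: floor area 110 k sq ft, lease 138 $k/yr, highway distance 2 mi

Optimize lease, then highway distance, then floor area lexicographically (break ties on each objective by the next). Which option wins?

P10

First minimize lease: best is 138, kept {P1, P2, P7, P10}.
Then minimize highway distance: best is 2, kept {P10}.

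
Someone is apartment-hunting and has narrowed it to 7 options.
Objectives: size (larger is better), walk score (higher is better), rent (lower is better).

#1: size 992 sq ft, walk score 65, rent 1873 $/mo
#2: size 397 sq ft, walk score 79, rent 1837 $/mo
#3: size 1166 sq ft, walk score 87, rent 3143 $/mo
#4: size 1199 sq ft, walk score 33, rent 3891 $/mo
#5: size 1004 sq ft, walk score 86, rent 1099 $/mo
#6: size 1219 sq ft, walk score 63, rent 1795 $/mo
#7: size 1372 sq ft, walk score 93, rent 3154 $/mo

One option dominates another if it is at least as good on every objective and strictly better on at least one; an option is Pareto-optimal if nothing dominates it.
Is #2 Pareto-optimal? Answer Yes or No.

No

#5 vs #2: size 1004≥397, walk score 86≥79, rent 1099≤1837 — #5 is at least as good on every objective and strictly better on at least one, so #5 dominates #2.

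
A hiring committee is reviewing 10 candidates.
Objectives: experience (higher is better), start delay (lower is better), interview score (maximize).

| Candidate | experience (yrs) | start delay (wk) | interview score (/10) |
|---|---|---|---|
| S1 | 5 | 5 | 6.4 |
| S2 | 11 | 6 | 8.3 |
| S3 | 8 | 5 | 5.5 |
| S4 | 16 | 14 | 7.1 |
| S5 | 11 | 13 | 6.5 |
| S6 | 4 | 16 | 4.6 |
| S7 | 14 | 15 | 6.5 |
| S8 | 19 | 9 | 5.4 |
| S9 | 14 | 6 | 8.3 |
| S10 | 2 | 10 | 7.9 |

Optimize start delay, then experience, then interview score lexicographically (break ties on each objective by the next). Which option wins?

First minimize start delay: best is 5, kept {S1, S3}.
Then maximize experience: best is 8, kept {S3}.

S3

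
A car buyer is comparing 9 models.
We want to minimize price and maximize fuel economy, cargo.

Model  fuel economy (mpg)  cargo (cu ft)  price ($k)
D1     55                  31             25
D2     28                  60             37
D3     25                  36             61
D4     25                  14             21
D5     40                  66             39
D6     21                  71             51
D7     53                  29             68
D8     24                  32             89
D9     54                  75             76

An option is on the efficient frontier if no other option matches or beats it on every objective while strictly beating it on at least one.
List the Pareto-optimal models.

D1: not dominated (best fuel economy).
D2: not dominated.
D3: dominated by D2 (fuel economy 28≥25, cargo 60≥36, price 37≤61).
D4: not dominated (best price).
D5: not dominated.
D6: not dominated.
D7: dominated by D1 (fuel economy 55≥53, cargo 31≥29, price 25≤68).
D8: dominated by D2 (fuel economy 28≥24, cargo 60≥32, price 37≤89).
D9: not dominated (best cargo).

D1, D2, D4, D5, D6, D9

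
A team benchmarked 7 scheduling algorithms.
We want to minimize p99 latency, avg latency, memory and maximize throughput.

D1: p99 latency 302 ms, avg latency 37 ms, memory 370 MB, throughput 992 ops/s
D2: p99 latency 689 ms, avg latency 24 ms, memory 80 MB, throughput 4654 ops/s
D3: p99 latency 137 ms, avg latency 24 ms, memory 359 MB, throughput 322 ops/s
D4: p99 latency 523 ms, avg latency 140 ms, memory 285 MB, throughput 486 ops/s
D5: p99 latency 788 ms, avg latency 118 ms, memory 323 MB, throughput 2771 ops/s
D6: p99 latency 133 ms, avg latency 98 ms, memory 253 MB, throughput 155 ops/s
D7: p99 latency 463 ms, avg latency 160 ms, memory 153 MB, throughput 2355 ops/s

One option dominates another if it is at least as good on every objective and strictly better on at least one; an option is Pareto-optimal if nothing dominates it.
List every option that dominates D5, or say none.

D2: p99 latency 689≤788, avg latency 24≤118, memory 80≤323, throughput 4654≥2771 — dominates D5.
Others (D1, D3, D4, D6, D7) are each worse than D5 on at least one objective.

D2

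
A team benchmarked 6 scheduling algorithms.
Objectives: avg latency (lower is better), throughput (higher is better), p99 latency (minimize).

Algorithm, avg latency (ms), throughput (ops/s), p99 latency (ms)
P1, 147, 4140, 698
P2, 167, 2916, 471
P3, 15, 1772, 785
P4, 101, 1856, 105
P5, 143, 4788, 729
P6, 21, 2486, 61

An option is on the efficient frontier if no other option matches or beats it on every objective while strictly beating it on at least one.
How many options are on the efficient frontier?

P1: not dominated.
P2: not dominated.
P3: not dominated (best avg latency).
P4: dominated by P6 (avg latency 21≤101, throughput 2486≥1856, p99 latency 61≤105).
P5: not dominated (best throughput).
P6: not dominated (best p99 latency).
Pareto-optimal: P1, P2, P3, P5, P6 → 5.

5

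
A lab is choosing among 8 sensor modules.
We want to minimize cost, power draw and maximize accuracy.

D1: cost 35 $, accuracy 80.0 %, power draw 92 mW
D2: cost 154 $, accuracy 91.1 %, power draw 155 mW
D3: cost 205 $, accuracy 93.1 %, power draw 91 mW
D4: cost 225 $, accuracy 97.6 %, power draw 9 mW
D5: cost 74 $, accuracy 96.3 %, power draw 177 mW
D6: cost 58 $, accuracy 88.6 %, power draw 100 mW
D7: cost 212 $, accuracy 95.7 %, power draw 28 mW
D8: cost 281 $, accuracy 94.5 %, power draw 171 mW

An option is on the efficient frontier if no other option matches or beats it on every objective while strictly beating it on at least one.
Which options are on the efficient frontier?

D1: not dominated (best cost).
D2: not dominated.
D3: not dominated.
D4: not dominated (best accuracy).
D5: not dominated.
D6: not dominated.
D7: not dominated.
D8: dominated by D4 (cost 225≤281, accuracy 97.6≥94.5, power draw 9≤171).

D1, D2, D3, D4, D5, D6, D7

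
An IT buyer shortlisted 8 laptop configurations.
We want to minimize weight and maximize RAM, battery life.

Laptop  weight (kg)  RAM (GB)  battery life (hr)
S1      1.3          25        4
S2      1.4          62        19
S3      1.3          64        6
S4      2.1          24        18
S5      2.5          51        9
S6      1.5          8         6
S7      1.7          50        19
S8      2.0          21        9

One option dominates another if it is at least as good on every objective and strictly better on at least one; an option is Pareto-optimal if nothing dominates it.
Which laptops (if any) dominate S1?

S3

S3: weight 1.3≤1.3, RAM 64≥25, battery life 6≥4 — dominates S1.
Others (S2, S4, S5, S6, S7, S8) are each worse than S1 on at least one objective.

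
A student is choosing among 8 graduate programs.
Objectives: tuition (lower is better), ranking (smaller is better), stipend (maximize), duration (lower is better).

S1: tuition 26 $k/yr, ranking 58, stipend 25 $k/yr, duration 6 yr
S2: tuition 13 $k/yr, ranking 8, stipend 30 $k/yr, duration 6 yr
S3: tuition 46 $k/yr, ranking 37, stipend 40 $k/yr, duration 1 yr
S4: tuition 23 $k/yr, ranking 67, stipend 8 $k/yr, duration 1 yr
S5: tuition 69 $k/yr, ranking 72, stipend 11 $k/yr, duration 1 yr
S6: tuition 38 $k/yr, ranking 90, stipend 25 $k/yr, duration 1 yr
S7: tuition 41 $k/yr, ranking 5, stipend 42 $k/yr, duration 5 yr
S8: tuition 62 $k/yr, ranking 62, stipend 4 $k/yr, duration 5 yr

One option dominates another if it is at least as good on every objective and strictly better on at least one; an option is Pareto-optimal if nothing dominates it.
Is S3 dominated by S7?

S7 vs S3: S7 is worse on duration (5 vs 1), so it does not dominate S3.

No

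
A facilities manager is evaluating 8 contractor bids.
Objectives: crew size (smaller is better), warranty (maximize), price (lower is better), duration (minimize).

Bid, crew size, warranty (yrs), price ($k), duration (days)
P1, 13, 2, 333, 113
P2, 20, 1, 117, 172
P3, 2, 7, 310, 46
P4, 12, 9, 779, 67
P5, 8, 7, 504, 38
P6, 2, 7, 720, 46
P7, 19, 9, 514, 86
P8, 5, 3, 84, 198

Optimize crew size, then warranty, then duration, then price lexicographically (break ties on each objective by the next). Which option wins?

P3

First minimize crew size: best is 2, kept {P3, P6}.
Then maximize warranty: best is 7, kept {P3, P6}.
Then minimize duration: best is 46, kept {P3, P6}.
Then minimize price: best is 310, kept {P3}.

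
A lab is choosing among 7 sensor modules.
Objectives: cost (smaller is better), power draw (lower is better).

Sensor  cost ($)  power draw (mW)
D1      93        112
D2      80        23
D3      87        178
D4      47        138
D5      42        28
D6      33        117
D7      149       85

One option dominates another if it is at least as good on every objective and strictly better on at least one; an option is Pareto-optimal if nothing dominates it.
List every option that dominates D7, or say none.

D2, D5

D2: cost 80≤149, power draw 23≤85 — dominates D7.
D5: cost 42≤149, power draw 28≤85 — dominates D7.
Others (D1, D3, D4, D6) are each worse than D7 on at least one objective.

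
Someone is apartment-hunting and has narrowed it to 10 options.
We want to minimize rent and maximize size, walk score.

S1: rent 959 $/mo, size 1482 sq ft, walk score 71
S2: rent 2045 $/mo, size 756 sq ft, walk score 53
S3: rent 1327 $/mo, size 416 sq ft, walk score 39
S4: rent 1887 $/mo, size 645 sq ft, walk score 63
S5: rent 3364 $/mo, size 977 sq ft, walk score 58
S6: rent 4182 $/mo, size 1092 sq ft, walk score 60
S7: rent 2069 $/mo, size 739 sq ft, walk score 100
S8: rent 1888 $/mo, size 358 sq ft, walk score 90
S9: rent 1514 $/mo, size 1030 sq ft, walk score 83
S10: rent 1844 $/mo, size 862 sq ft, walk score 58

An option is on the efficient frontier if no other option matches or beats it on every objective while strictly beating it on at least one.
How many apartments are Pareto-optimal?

S1: not dominated (best rent).
S2: dominated by S1 (rent 959≤2045, size 1482≥756, walk score 71≥53).
S3: dominated by S1 (rent 959≤1327, size 1482≥416, walk score 71≥39).
S4: dominated by S1 (rent 959≤1887, size 1482≥645, walk score 71≥63).
S5: dominated by S1 (rent 959≤3364, size 1482≥977, walk score 71≥58).
S6: dominated by S1 (rent 959≤4182, size 1482≥1092, walk score 71≥60).
S7: not dominated (best walk score).
S8: not dominated.
S9: not dominated.
S10: dominated by S1 (rent 959≤1844, size 1482≥862, walk score 71≥58).
Pareto-optimal: S1, S7, S8, S9 → 4.

4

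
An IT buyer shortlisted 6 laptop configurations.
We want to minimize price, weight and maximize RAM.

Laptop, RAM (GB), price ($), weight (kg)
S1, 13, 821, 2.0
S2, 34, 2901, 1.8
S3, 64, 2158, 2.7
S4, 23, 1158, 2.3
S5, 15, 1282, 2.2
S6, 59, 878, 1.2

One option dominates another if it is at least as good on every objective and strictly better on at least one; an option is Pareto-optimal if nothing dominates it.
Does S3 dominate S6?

No

S3 vs S6: S3 is worse on price (2158 vs 878), so it does not dominate S6.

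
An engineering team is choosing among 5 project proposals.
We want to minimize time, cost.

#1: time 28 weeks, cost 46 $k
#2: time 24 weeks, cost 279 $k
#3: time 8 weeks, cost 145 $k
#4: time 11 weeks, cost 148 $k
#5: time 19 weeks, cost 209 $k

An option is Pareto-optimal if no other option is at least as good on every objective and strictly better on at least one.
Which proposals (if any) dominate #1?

none

#2: worse on cost (279 vs 46).
#3: worse on cost (145 vs 46).
#4: worse on cost (148 vs 46).
#5: worse on cost (209 vs 46).
No option dominates #1.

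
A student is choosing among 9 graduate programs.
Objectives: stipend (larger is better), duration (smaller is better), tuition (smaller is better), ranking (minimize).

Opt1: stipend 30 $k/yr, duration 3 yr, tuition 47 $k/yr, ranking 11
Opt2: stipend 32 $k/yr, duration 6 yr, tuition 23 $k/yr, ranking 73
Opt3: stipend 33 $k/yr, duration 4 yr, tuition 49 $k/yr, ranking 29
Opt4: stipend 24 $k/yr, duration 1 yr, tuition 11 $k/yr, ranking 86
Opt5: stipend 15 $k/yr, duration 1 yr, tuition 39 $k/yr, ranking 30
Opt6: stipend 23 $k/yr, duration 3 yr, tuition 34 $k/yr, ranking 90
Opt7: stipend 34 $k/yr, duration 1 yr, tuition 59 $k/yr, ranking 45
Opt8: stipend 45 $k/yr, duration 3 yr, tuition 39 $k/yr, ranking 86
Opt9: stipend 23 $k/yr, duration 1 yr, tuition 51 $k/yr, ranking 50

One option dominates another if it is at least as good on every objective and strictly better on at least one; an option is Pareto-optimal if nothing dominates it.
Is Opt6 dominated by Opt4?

Yes

Opt4 vs Opt6: stipend 24≥23, duration 1≤3, tuition 11≤34, ranking 86≤90 — Opt4 is at least as good on every objective with at least one strict improvement.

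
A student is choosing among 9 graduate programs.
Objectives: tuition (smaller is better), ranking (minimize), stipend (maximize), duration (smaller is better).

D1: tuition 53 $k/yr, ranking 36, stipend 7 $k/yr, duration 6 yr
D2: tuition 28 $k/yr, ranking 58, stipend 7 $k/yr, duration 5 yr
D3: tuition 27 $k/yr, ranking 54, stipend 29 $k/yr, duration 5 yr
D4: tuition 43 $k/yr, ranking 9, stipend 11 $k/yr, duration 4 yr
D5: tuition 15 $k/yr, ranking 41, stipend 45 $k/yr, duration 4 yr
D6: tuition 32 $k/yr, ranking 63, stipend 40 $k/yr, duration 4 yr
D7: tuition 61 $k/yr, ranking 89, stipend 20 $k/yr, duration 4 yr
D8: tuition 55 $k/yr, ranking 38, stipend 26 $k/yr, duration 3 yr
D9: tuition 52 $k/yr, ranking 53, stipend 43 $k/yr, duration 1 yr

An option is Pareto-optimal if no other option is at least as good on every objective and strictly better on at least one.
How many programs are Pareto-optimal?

D1: dominated by D4 (tuition 43≤53, ranking 9≤36, stipend 11≥7, duration 4≤6).
D2: dominated by D3 (tuition 27≤28, ranking 54≤58, stipend 29≥7, duration 5≤5).
D3: dominated by D5 (tuition 15≤27, ranking 41≤54, stipend 45≥29, duration 4≤5).
D4: not dominated (best ranking).
D5: not dominated (best tuition).
D6: dominated by D5 (tuition 15≤32, ranking 41≤63, stipend 45≥40, duration 4≤4).
D7: dominated by D5 (tuition 15≤61, ranking 41≤89, stipend 45≥20, duration 4≤4).
D8: not dominated.
D9: not dominated (best duration).
Pareto-optimal: D4, D5, D8, D9 → 4.

4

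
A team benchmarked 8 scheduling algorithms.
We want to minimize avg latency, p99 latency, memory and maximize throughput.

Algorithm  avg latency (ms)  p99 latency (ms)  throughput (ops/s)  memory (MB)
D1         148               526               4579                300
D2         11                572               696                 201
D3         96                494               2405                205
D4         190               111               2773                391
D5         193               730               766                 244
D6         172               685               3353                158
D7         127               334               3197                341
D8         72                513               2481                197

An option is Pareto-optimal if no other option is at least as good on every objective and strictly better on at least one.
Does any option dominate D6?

D1: worse on memory (300 vs 158).
D2: worse on throughput (696 vs 3353).
D3: worse on throughput (2405 vs 3353).
D4: worse on avg latency (190 vs 172).
D5: worse on avg latency (193 vs 172).
D7: worse on throughput (3197 vs 3353).
D8: worse on throughput (2481 vs 3353).
No option is at least as good as D6 on every objective and strictly better on one.

No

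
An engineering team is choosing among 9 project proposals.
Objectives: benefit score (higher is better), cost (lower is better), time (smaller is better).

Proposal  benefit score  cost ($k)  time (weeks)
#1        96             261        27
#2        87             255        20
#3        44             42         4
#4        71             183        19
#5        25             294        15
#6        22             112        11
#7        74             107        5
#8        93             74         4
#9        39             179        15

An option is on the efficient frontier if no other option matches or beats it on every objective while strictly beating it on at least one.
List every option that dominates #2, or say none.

#8

#8: benefit score 93≥87, cost 74≤255, time 4≤20 — dominates #2.
Others (#1, #3, #4, #5, #6, #7, #9) are each worse than #2 on at least one objective.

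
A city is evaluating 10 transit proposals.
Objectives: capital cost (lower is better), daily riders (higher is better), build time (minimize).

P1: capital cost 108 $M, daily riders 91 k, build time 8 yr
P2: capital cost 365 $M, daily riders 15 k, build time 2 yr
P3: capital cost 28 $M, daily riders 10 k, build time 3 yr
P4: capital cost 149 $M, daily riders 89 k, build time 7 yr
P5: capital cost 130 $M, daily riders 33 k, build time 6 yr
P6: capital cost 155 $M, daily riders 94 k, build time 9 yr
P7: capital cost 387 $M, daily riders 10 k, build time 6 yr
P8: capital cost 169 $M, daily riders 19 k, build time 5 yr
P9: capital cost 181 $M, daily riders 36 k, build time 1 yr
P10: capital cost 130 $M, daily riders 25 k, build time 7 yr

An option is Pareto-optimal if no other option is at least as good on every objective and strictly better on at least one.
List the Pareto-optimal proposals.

P1, P3, P4, P5, P6, P8, P9

P1: not dominated.
P2: dominated by P9 (capital cost 181≤365, daily riders 36≥15, build time 1≤2).
P3: not dominated (best capital cost).
P4: not dominated.
P5: not dominated.
P6: not dominated (best daily riders).
P7: dominated by P2 (capital cost 365≤387, daily riders 15≥10, build time 2≤6).
P8: not dominated.
P9: not dominated (best build time).
P10: dominated by P5 (capital cost 130≤130, daily riders 33≥25, build time 6≤7).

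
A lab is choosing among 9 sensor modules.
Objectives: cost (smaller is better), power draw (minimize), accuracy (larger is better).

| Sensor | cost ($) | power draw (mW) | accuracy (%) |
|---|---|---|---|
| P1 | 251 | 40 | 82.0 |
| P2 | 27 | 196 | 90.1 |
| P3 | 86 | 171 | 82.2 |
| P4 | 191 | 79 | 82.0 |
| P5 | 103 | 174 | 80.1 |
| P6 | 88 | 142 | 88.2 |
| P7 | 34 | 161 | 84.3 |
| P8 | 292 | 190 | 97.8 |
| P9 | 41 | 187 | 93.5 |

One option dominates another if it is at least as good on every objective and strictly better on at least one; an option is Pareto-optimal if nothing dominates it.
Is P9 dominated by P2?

No

P2 vs P9: P2 is worse on power draw (196 vs 187), so it does not dominate P9.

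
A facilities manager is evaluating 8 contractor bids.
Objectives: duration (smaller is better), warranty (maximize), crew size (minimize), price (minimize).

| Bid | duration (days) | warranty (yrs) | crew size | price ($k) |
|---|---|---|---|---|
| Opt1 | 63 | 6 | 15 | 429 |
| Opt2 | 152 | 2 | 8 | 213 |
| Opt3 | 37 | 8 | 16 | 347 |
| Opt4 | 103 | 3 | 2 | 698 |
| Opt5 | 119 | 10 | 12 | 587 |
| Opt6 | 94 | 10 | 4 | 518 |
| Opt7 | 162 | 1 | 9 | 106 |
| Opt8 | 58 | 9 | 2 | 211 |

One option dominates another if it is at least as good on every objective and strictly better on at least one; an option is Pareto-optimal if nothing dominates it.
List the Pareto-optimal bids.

Opt1: dominated by Opt8 (duration 58≤63, warranty 9≥6, crew size 2≤15, price 211≤429).
Opt2: dominated by Opt8 (duration 58≤152, warranty 9≥2, crew size 2≤8, price 211≤213).
Opt3: not dominated (best duration).
Opt4: dominated by Opt8 (duration 58≤103, warranty 9≥3, crew size 2≤2, price 211≤698).
Opt5: dominated by Opt6 (duration 94≤119, warranty 10≥10, crew size 4≤12, price 518≤587).
Opt6: not dominated.
Opt7: not dominated (best price).
Opt8: not dominated.

Opt3, Opt6, Opt7, Opt8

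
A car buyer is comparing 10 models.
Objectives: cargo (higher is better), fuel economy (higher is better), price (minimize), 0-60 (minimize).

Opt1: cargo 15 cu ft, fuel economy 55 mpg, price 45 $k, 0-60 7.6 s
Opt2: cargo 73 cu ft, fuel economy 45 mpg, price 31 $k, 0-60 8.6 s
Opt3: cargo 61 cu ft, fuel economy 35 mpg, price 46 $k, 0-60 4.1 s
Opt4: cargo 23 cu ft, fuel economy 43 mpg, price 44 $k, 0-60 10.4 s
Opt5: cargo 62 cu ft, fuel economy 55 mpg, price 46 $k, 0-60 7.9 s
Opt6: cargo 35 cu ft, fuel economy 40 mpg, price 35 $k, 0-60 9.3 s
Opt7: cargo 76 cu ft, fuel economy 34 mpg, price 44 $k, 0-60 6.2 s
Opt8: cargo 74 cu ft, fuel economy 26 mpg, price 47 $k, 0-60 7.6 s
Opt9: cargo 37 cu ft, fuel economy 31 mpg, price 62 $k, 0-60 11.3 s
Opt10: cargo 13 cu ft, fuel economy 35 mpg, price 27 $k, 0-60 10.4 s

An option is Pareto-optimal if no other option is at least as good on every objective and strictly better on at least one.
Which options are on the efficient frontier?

Opt1: not dominated.
Opt2: not dominated.
Opt3: not dominated (best 0-60).
Opt4: dominated by Opt2 (cargo 73≥23, fuel economy 45≥43, price 31≤44, 0-60 8.6≤10.4).
Opt5: not dominated.
Opt6: dominated by Opt2 (cargo 73≥35, fuel economy 45≥40, price 31≤35, 0-60 8.6≤9.3).
Opt7: not dominated (best cargo).
Opt8: dominated by Opt7 (cargo 76≥74, fuel economy 34≥26, price 44≤47, 0-60 6.2≤7.6).
Opt9: dominated by Opt2 (cargo 73≥37, fuel economy 45≥31, price 31≤62, 0-60 8.6≤11.3).
Opt10: not dominated (best price).

Opt1, Opt2, Opt3, Opt5, Opt7, Opt10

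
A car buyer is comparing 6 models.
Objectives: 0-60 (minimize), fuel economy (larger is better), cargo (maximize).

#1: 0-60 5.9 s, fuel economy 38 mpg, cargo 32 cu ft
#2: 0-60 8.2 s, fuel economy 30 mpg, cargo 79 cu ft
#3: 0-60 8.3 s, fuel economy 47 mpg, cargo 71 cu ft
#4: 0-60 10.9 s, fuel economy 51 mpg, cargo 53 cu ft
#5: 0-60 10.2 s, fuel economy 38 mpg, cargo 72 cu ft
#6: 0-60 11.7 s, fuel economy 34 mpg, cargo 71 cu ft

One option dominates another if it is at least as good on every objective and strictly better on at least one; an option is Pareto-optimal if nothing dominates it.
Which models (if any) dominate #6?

#3, #5

#3: 0-60 8.3≤11.7, fuel economy 47≥34, cargo 71≥71 — dominates #6.
#5: 0-60 10.2≤11.7, fuel economy 38≥34, cargo 72≥71 — dominates #6.
Others (#1, #2, #4) are each worse than #6 on at least one objective.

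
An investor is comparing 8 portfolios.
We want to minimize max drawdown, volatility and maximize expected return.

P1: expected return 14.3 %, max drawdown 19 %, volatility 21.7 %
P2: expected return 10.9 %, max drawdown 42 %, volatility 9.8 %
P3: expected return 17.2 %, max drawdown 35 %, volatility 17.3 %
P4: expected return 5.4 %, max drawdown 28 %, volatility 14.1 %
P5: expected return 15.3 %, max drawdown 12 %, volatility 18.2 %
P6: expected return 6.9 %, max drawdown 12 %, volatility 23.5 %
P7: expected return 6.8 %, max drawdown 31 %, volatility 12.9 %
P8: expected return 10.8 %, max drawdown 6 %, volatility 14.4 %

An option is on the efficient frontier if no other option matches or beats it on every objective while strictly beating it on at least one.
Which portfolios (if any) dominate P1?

P5: expected return 15.3≥14.3, max drawdown 12≤19, volatility 18.2≤21.7 — dominates P1.
Others (P2, P3, P4, P6, P7, P8) are each worse than P1 on at least one objective.

P5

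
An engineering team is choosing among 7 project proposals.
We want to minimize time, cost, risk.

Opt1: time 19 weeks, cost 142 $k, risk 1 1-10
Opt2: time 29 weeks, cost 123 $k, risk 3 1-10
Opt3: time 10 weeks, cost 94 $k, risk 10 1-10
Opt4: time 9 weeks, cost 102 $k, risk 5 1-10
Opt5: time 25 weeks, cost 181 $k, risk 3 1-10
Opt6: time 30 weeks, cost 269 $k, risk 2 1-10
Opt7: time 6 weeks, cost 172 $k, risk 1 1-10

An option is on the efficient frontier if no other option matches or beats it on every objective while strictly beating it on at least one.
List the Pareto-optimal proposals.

Opt1: not dominated.
Opt2: not dominated.
Opt3: not dominated (best cost).
Opt4: not dominated.
Opt5: dominated by Opt1 (time 19≤25, cost 142≤181, risk 1≤3).
Opt6: dominated by Opt1 (time 19≤30, cost 142≤269, risk 1≤2).
Opt7: not dominated (best time).

Opt1, Opt2, Opt3, Opt4, Opt7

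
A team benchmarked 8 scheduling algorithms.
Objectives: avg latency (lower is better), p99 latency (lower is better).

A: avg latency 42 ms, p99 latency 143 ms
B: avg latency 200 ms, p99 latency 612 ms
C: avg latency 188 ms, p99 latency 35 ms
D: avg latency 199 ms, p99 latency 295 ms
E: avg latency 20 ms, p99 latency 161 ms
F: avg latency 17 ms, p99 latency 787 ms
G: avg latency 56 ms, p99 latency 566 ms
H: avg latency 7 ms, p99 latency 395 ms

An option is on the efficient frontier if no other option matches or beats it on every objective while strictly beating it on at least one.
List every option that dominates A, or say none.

B: worse on avg latency (200 vs 42).
C: worse on avg latency (188 vs 42).
D: worse on avg latency (199 vs 42).
E: worse on p99 latency (161 vs 143).
F: worse on p99 latency (787 vs 143).
G: worse on avg latency (56 vs 42).
H: worse on p99 latency (395 vs 143).
No option dominates A.

none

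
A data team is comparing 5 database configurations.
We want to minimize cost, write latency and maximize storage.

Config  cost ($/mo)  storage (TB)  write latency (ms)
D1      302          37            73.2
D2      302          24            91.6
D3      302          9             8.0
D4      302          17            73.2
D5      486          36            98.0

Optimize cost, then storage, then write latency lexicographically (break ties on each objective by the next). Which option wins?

First minimize cost: best is 302, kept {D1, D2, D3, D4}.
Then maximize storage: best is 37, kept {D1}.

D1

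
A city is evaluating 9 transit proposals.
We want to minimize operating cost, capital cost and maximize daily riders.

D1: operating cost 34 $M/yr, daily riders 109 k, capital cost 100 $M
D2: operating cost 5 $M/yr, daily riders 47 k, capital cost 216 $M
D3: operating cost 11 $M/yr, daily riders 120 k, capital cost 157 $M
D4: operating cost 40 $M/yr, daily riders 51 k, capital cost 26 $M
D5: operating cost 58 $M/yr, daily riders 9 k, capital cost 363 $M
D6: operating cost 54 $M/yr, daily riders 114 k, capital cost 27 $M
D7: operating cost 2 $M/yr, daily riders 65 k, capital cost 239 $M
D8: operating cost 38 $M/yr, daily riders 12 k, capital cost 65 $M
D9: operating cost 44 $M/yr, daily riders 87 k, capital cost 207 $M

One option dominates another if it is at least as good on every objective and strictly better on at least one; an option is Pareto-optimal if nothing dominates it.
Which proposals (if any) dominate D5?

D1: operating cost 34≤58, daily riders 109≥9, capital cost 100≤363 — dominates D5.
D2: operating cost 5≤58, daily riders 47≥9, capital cost 216≤363 — dominates D5.
D3: operating cost 11≤58, daily riders 120≥9, capital cost 157≤363 — dominates D5.
D4: operating cost 40≤58, daily riders 51≥9, capital cost 26≤363 — dominates D5.
D6: operating cost 54≤58, daily riders 114≥9, capital cost 27≤363 — dominates D5.
D7: operating cost 2≤58, daily riders 65≥9, capital cost 239≤363 — dominates D5.
D8: operating cost 38≤58, daily riders 12≥9, capital cost 65≤363 — dominates D5.
D9: operating cost 44≤58, daily riders 87≥9, capital cost 207≤363 — dominates D5.

D1, D2, D3, D4, D6, D7, D8, D9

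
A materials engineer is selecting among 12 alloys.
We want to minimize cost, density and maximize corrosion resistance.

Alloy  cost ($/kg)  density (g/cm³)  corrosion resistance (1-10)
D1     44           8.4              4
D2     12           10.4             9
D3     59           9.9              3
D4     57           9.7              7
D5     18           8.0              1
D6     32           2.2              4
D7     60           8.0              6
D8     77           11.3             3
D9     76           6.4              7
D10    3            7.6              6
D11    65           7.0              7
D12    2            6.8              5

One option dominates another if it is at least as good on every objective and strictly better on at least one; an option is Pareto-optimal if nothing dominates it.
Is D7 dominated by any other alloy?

Yes

D10 vs D7: cost 3≤60, density 7.6≤8.0, corrosion resistance 6≥6 — D10 is at least as good on every objective and strictly better on at least one, so D10 dominates D7.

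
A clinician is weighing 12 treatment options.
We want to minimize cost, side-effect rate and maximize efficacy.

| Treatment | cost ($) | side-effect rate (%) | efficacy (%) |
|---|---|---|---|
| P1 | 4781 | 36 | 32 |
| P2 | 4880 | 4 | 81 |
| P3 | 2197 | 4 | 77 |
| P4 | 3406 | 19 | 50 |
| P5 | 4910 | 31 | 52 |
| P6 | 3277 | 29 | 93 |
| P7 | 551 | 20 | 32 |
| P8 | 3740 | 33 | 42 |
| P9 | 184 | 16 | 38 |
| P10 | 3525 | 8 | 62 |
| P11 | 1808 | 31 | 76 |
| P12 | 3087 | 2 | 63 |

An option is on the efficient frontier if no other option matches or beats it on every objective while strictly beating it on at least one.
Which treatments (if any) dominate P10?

P3, P12

P3: cost 2197≤3525, side-effect rate 4≤8, efficacy 77≥62 — dominates P10.
P12: cost 3087≤3525, side-effect rate 2≤8, efficacy 63≥62 — dominates P10.
Others (P1, P2, P4, P5, P6, P7, P8, P9, P11) are each worse than P10 on at least one objective.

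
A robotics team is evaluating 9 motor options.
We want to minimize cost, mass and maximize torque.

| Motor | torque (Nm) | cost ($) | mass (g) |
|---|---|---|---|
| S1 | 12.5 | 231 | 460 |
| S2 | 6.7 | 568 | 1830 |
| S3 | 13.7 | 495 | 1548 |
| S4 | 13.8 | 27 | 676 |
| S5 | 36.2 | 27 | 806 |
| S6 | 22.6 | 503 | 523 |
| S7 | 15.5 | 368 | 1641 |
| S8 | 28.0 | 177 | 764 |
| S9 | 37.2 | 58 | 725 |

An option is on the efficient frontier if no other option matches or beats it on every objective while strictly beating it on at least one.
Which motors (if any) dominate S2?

S1, S3, S4, S5, S6, S7, S8, S9

S1: torque 12.5≥6.7, cost 231≤568, mass 460≤1830 — dominates S2.
S3: torque 13.7≥6.7, cost 495≤568, mass 1548≤1830 — dominates S2.
S4: torque 13.8≥6.7, cost 27≤568, mass 676≤1830 — dominates S2.
S5: torque 36.2≥6.7, cost 27≤568, mass 806≤1830 — dominates S2.
S6: torque 22.6≥6.7, cost 503≤568, mass 523≤1830 — dominates S2.
S7: torque 15.5≥6.7, cost 368≤568, mass 1641≤1830 — dominates S2.
S8: torque 28.0≥6.7, cost 177≤568, mass 764≤1830 — dominates S2.
S9: torque 37.2≥6.7, cost 58≤568, mass 725≤1830 — dominates S2.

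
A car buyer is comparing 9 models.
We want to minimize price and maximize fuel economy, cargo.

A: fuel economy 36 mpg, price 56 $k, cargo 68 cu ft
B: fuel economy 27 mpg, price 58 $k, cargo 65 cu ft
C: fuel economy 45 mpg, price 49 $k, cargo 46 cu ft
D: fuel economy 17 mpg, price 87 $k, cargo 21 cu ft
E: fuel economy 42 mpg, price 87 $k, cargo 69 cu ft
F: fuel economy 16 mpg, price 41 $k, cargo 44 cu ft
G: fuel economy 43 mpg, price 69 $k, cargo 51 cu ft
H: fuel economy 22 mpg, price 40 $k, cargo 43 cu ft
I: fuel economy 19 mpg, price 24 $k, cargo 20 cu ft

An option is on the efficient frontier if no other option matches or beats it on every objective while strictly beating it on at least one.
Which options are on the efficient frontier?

A: not dominated.
B: dominated by A (fuel economy 36≥27, price 56≤58, cargo 68≥65).
C: not dominated (best fuel economy).
D: dominated by A (fuel economy 36≥17, price 56≤87, cargo 68≥21).
E: not dominated (best cargo).
F: not dominated.
G: not dominated.
H: not dominated.
I: not dominated (best price).

A, C, E, F, G, H, I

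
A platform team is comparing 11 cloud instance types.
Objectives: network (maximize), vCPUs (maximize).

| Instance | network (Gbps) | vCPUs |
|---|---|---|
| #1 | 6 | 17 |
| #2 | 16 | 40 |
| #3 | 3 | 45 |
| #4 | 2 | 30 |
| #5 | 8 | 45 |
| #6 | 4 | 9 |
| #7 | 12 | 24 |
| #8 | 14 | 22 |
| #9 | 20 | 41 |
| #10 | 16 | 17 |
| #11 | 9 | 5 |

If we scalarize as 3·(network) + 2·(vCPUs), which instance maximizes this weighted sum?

#1: 3·6 + 2·17 = 52
#2: 3·16 + 2·40 = 128
#3: 3·3 + 2·45 = 99
#4: 3·2 + 2·30 = 66
#5: 3·8 + 2·45 = 114
#6: 3·4 + 2·9 = 30
#7: 3·12 + 2·24 = 84
#8: 3·14 + 2·22 = 86
#9: 3·20 + 2·41 = 142
#10: 3·16 + 2·17 = 82
#11: 3·9 + 2·5 = 37
Highest: #9 at 142.

#9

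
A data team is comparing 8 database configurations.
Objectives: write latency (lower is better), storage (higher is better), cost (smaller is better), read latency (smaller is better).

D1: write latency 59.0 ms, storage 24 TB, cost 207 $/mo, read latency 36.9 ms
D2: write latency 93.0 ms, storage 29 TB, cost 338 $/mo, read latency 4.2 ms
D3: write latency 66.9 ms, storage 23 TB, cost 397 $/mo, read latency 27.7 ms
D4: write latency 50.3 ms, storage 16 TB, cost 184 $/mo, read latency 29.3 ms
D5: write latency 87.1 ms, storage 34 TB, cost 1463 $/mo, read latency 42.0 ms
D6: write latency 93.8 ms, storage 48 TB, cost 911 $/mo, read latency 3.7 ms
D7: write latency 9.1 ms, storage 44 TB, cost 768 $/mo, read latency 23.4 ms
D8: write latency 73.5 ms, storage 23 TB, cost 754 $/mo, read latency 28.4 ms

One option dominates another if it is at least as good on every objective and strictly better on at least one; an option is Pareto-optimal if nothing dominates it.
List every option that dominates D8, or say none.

D3: write latency 66.9≤73.5, storage 23≥23, cost 397≤754, read latency 27.7≤28.4 — dominates D8.
Others (D1, D2, D4, D5, D6, D7) are each worse than D8 on at least one objective.

D3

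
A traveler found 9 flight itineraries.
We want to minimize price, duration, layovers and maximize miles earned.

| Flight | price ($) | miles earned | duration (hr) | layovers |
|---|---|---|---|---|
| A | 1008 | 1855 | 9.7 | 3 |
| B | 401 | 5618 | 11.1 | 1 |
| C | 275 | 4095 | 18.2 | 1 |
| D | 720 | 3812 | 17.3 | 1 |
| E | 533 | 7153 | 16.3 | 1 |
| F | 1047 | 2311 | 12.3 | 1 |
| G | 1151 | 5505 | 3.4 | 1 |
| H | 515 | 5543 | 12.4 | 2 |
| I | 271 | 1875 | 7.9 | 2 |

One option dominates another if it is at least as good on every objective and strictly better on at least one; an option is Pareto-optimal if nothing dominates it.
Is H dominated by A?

No

A vs H: A is worse on price (1008 vs 515), so it does not dominate H.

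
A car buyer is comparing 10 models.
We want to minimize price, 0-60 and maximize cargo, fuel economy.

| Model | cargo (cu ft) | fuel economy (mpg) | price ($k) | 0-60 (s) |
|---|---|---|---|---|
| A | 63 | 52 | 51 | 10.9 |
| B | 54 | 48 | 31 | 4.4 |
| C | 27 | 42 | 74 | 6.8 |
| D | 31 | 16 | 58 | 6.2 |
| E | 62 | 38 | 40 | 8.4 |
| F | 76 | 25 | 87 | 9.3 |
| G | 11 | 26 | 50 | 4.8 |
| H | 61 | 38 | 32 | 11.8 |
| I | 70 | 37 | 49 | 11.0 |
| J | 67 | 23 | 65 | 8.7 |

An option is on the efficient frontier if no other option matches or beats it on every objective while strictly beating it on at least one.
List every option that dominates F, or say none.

none

A: worse on cargo (63 vs 76).
B: worse on cargo (54 vs 76).
C: worse on cargo (27 vs 76).
D: worse on cargo (31 vs 76).
E: worse on cargo (62 vs 76).
G: worse on cargo (11 vs 76).
H: worse on cargo (61 vs 76).
I: worse on cargo (70 vs 76).
J: worse on cargo (67 vs 76).
No option dominates F.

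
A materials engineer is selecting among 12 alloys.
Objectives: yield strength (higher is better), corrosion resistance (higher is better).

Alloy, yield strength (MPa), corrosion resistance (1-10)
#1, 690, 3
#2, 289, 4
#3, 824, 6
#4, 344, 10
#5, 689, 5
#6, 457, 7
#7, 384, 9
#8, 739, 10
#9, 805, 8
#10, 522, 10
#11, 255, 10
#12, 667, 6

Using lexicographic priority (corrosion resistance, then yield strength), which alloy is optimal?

First maximize corrosion resistance: best is 10, kept {#4, #8, #10, #11}.
Then maximize yield strength: best is 739, kept {#8}.

#8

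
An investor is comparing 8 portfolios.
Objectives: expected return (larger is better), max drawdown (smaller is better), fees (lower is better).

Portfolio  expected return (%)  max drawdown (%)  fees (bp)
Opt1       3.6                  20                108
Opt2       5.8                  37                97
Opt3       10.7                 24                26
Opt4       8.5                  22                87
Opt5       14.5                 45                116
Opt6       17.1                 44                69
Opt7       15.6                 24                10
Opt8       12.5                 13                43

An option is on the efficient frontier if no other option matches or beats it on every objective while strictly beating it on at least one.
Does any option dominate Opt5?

Yes

Opt6 vs Opt5: expected return 17.1≥14.5, max drawdown 44≤45, fees 69≤116 — Opt6 is at least as good on every objective and strictly better on at least one, so Opt6 dominates Opt5.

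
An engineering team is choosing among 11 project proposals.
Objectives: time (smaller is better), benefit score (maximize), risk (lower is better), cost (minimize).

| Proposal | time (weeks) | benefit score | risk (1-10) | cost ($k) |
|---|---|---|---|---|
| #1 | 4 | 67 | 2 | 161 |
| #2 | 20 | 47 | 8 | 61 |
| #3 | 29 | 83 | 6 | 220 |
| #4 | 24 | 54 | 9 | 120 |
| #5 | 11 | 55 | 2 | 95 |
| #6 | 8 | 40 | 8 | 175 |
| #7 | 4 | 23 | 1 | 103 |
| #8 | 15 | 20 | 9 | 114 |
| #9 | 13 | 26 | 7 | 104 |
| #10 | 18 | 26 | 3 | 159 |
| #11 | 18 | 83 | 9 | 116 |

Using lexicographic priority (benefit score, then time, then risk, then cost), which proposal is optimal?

#11

First maximize benefit score: best is 83, kept {#3, #11}.
Then minimize time: best is 18, kept {#11}.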